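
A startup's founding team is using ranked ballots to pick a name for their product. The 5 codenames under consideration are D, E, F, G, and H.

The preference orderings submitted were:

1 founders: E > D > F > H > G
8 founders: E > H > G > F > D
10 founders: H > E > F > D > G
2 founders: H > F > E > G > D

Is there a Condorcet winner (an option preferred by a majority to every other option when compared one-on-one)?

Yes

Head-to-head results (21 voters total):
D vs E: E wins 21–0.
D vs F: F wins 20–1.
D vs G: D wins 11–10.
D vs H: H wins 20–1.
E vs F: E wins 19–2.
E vs G: E wins 21–0.
E vs H: H wins 12–9.
F vs G: F wins 13–8.
F vs H: H wins 20–1.
G vs H: H wins 21–0.
H beats each rival — D (20–1), E (12–9), F (20–1), G (21–0) — so H is the Condorcet winner.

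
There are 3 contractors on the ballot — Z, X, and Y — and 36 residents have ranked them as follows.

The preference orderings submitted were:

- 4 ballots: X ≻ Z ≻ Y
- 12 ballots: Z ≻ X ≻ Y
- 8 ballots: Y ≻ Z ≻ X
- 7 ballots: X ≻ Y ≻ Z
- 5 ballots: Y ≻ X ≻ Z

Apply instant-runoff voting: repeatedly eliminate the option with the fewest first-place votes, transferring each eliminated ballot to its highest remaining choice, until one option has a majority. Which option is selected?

Round 1: Y 13, Z 12, X 11. X has the fewest and is eliminated.
Round 2: Y 20, Z 16. Y has a majority.

Y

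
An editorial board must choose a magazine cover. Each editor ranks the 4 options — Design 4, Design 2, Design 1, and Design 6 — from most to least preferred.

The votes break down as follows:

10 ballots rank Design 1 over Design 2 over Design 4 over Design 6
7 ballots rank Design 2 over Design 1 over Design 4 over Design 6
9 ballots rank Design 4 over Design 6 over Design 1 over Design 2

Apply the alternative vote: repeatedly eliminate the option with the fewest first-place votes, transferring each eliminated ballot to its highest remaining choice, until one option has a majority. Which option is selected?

Design 1

Round 1: Design 1 10, Design 4 9, Design 2 7, Design 6 0. Design 6 has the fewest and is eliminated.
Round 2: Design 1 10, Design 4 9, Design 2 7. Design 2 has the fewest and is eliminated.
Round 3: Design 1 17, Design 4 9. Design 1 has a majority.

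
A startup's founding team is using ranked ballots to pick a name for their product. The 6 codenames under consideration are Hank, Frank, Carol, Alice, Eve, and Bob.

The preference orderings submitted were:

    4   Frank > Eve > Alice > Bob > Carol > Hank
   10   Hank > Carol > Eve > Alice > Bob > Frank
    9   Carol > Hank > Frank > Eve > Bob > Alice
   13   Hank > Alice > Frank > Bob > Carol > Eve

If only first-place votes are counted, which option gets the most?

Hank

First-place vote totals:
  Hank: 23
  Frank: 4
  Carol: 9
  Alice: 0
  Eve: 0
  Bob: 0
Hank has the most first-place votes.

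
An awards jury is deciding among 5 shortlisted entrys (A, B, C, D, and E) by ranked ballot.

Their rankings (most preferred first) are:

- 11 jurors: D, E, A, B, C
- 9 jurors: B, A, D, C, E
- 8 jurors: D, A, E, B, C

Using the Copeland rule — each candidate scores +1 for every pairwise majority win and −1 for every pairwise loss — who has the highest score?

Pairwise results:
  A vs B: A wins 19–9.
  A vs C: A wins 28–0.
  A vs D: D wins 19–9.
  A vs E: A wins 17–11.
  B vs C: B wins 28–0.
  B vs D: D wins 19–9.
  B vs E: E wins 19–9.
  C vs D: D wins 28–0.
  C vs E: E wins 19–9.
  D vs E: D wins 28–0.
Copeland scores (wins − losses):
  A: 3 − 1 = 2
  B: 1 − 3 = -2
  C: 0 − 4 = -4
  D: 4 − 0 = 4
  E: 2 − 2 = 0
D has the best Copeland score.

D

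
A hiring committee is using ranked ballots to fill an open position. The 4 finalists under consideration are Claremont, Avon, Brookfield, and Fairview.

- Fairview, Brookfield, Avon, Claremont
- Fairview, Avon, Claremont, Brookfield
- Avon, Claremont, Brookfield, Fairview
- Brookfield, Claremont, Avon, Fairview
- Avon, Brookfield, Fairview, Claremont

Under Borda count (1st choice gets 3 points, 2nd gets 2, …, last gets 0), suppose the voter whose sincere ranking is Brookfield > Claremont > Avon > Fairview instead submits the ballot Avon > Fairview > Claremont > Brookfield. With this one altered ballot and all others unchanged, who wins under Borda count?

Borda totals with the altered ballot: Claremont 4, Avon 12, Brookfield 5, Fairview 9.
The winner is unchanged: still Avon.

Avon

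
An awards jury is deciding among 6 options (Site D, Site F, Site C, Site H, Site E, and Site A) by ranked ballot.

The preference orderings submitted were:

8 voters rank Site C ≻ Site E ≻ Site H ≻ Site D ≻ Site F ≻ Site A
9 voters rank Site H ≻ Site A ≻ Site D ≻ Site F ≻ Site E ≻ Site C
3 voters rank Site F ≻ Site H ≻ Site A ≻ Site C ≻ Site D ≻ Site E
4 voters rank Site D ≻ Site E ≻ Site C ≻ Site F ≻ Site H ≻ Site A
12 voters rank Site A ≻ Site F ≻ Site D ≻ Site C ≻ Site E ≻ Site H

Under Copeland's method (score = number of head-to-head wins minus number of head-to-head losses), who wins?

Pairwise results:
  Site D vs Site F: Site D wins 21–15.
  Site D vs Site C: Site D wins 25–11.
  Site D vs Site H: Site H wins 20–16.
  Site D vs Site E: Site D wins 28–8.
  Site D vs Site A: Site A wins 24–12.
  Site F vs Site C: Site F wins 24–12.
  Site F vs Site H: Site F wins 19–17.
  Site F vs Site E: Site F wins 24–12.
  Site F vs Site A: Site A wins 21–15.
  Site C vs Site H: Site C wins 24–12.
  Site C vs Site E: Site C wins 23–13.
  Site C vs Site A: Site A wins 24–12.
  Site H vs Site E: Site E wins 24–12.
  Site H vs Site A: Site H wins 24–12.
  Site E vs Site A: Site A wins 24–12.
Copeland scores (wins − losses):
  Site D: 3 − 2 = 1
  Site F: 3 − 2 = 1
  Site C: 2 − 3 = -1
  Site H: 2 − 3 = -1
  Site E: 1 − 4 = -3
  Site A: 4 − 1 = 3
Site A has the best Copeland score.

Site A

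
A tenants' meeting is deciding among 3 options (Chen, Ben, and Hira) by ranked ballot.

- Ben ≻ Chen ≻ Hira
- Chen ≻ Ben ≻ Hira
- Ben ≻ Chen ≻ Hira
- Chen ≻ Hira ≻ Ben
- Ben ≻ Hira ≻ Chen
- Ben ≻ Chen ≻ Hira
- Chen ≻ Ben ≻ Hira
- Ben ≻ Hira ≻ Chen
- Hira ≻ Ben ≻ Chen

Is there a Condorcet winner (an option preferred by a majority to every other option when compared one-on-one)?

Yes

Head-to-head results (9 voters total):
Chen vs Ben: Ben wins 6–3.
Chen vs Hira: Chen wins 6–3.
Ben vs Hira: Ben wins 7–2.
Ben beats each rival — Chen (6–3), Hira (7–2) — so Ben is the Condorcet winner.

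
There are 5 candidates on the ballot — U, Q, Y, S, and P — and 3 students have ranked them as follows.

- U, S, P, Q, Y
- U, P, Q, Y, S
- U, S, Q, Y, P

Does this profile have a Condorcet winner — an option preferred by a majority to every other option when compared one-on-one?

Head-to-head results (3 voters total):
U vs Q: U wins 3–0.
U vs Y: U wins 3–0.
U vs S: U wins 3–0.
U vs P: U wins 3–0.
Q vs Y: Q wins 3–0.
Q vs S: S wins 2–1.
Q vs P: P wins 2–1.
Y vs S: S wins 2–1.
Y vs P: P wins 2–1.
S vs P: S wins 2–1.
U beats each rival — Q (3–0), Y (3–0), S (3–0), P (3–0) — so U is the Condorcet winner.

Yes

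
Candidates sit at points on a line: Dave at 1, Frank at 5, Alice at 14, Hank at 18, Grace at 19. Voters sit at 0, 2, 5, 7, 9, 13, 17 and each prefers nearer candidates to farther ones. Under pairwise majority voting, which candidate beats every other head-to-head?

With single-peaked preferences on a line, the Condorcet winner is the candidate closest to the median voter.
The median voter (position 7) is closest to Frank at 5.
Check: Frank vs Hank — voters closer to Frank: 5 of 7.

Frank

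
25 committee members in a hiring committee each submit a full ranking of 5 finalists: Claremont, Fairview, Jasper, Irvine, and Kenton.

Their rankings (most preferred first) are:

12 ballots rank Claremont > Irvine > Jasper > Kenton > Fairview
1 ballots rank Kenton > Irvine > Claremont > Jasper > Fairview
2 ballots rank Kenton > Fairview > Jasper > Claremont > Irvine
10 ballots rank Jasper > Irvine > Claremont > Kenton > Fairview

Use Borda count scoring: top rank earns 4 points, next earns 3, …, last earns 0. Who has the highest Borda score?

Borda scores:
  Claremont: 12·4 + 2 + 2·1 + 10·2 = 72
  Fairview: 12·0 + 0 + 2·3 + 10·0 = 6
  Jasper: 12·2 + 1 + 2·2 + 10·4 = 69
  Irvine: 12·3 + 3 + 2·0 + 10·3 = 69
  Kenton: 12·1 + 4 + 2·4 + 10·1 = 34
Claremont has the highest total.

Claremont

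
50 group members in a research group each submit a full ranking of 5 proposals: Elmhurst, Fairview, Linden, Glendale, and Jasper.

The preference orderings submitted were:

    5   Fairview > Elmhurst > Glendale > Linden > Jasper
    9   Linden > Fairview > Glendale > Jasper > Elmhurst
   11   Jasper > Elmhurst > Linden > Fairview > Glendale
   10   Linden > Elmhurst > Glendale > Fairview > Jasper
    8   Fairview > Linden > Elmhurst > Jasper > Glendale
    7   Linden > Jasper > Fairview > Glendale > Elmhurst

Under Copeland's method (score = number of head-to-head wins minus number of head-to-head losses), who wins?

Pairwise results:
  Elmhurst vs Fairview: Fairview wins 29–21.
  Elmhurst vs Linden: Linden wins 34–16.
  Elmhurst vs Glendale: Elmhurst wins 34–16.
  Elmhurst vs Jasper: Jasper wins 27–23.
  Fairview vs Linden: Linden wins 37–13.
  Fairview vs Glendale: Fairview wins 40–10.
  Fairview vs Jasper: Fairview wins 32–18.
  Linden vs Glendale: Linden wins 45–5.
  Linden vs Jasper: Linden wins 39–11.
  Glendale vs Jasper: Jasper wins 26–24.
Copeland scores (wins − losses):
  Elmhurst: 1 − 3 = -2
  Fairview: 3 − 1 = 2
  Linden: 4 − 0 = 4
  Glendale: 0 − 4 = -4
  Jasper: 2 − 2 = 0
Linden has the best Copeland score.

Linden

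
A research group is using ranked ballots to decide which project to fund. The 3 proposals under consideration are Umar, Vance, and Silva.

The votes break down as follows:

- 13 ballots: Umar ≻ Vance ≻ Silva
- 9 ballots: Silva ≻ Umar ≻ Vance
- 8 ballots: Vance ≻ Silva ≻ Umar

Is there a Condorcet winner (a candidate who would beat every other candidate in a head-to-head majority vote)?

Head-to-head results (30 voters total):
Umar vs Vance: Umar wins 22–8.
Umar vs Silva: Silva wins 17–13.
Vance vs Silva: Vance wins 21–9.
No candidate beats all others: Umar beats Vance beats Silva beats Umar, a majority cycle.

No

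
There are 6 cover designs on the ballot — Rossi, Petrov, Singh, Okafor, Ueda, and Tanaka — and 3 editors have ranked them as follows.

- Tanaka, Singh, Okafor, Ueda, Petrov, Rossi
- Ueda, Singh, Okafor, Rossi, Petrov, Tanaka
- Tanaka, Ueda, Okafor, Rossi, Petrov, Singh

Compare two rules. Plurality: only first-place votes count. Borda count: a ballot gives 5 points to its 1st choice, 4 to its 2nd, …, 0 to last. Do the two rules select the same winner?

Plurality first-place counts: Rossi 0, Petrov 0, Singh 0, Okafor 0, Ueda 1, Tanaka 2 → Tanaka.
Borda totals: Rossi 4, Petrov 3, Singh 8, Okafor 9, Ueda 11, Tanaka 10 → Ueda.
The two rules disagree: plurality picks Tanaka, Borda picks Ueda.

No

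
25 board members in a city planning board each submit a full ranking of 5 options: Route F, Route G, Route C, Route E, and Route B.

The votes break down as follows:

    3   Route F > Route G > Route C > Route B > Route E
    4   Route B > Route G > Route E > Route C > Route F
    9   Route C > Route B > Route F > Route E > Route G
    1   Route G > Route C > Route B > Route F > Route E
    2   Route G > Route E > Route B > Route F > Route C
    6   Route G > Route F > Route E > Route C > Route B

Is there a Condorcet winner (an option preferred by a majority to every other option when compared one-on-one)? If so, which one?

There is no Condorcet winner

Head-to-head results (25 voters total):
Route F vs Route G: Route G wins 13–12.
Route F vs Route C: Route C wins 14–11.
Route F vs Route E: Route F wins 19–6.
Route F vs Route B: Route B wins 16–9.
Route G vs Route C: Route G wins 16–9.
Route G vs Route E: Route G wins 16–9.
Route G vs Route B: Route B wins 13–12.
Route C vs Route E: Route C wins 13–12.
Route C vs Route B: Route C wins 19–6.
Route E vs Route B: Route B wins 17–8.
No candidate beats all others: Route G beats Route C beats Route B beats Route G, a majority cycle.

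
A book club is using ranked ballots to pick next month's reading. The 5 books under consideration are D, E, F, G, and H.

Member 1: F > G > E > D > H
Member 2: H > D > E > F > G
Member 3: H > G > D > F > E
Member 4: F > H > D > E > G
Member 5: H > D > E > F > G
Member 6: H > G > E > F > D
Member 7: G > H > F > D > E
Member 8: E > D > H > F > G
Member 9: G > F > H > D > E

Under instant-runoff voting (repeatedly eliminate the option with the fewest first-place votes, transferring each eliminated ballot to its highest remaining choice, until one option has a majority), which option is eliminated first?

D

Round 1: H 4, F 2, G 2, E 1, D 0. D has the fewest and is eliminated.
Round 2: H 4, F 2, G 2, E 1. E has the fewest and is eliminated.
Round 3: H 5, F 2, G 2. H has a majority.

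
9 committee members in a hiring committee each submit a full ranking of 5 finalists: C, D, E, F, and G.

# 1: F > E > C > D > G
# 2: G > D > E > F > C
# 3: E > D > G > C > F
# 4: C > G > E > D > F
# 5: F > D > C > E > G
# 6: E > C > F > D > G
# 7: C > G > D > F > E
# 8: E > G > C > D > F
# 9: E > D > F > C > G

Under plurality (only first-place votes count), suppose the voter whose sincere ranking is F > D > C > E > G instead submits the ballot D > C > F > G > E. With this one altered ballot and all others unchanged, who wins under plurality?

First-place totals with the altered ballot: C 2, D 1, E 4, F 1, G 1.
The winner is unchanged: still E.

E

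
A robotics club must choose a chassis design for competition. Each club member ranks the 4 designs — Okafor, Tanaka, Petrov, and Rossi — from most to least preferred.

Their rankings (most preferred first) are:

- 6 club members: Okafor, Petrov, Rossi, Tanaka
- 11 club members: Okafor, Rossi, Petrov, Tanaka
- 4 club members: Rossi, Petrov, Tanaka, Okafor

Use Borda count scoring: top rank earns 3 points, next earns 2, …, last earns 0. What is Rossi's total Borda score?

Borda scores:
  Okafor: 6·3 + 11·3 + 4·0 = 51
  Tanaka: 6·0 + 11·0 + 4·1 = 4
  Petrov: 6·2 + 11·1 + 4·2 = 31
  Rossi: 6·1 + 11·2 + 4·3 = 40

40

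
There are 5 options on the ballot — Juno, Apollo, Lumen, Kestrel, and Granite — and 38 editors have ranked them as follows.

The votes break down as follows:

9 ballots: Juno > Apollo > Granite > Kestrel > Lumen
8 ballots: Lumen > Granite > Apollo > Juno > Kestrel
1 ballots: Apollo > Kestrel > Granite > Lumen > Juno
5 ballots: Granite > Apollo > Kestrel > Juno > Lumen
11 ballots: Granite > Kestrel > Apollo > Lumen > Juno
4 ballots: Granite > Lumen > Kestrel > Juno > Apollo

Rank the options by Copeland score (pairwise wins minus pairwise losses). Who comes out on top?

Pairwise results:
  Juno vs Apollo: Apollo wins 25–13.
  Juno vs Lumen: Lumen wins 24–14.
  Juno vs Kestrel: Kestrel wins 21–17.
  Juno vs Granite: Granite wins 29–9.
  Apollo vs Lumen: Apollo wins 26–12.
  Apollo vs Kestrel: Apollo wins 23–15.
  Apollo vs Granite: Granite wins 28–10.
  Lumen vs Kestrel: Kestrel wins 26–12.
  Lumen vs Granite: Granite wins 30–8.
  Kestrel vs Granite: Granite wins 37–1.
Copeland scores (wins − losses):
  Juno: 0 − 4 = -4
  Apollo: 3 − 1 = 2
  Lumen: 1 − 3 = -2
  Kestrel: 2 − 2 = 0
  Granite: 4 − 0 = 4
Granite has the best Copeland score.

Granite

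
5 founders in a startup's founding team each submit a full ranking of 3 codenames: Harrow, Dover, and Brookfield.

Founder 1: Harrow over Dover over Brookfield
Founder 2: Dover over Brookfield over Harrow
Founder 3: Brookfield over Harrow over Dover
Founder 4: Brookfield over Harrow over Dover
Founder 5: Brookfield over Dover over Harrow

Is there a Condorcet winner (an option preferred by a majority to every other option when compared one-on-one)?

Yes

Head-to-head results (5 voters total):
Harrow vs Dover: Harrow wins 3–2.
Harrow vs Brookfield: Brookfield wins 4–1.
Dover vs Brookfield: Brookfield wins 3–2.
Brookfield beats each rival — Harrow (4–1), Dover (3–2) — so Brookfield is the Condorcet winner.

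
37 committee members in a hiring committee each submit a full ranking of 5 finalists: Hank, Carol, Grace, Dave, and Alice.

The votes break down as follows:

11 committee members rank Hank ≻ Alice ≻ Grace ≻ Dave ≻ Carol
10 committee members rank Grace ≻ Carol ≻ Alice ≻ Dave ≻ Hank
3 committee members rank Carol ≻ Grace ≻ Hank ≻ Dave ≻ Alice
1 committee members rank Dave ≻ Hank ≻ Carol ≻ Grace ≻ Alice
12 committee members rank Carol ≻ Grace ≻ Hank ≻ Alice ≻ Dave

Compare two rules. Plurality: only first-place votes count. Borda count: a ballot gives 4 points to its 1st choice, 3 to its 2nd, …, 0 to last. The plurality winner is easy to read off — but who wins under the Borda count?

Grace

Plurality first-place counts: Hank 11, Carol 15, Grace 10, Dave 1, Alice 0 → Carol.
Borda totals: Hank 77, Carol 92, Grace 108, Dave 28, Alice 65 → Grace.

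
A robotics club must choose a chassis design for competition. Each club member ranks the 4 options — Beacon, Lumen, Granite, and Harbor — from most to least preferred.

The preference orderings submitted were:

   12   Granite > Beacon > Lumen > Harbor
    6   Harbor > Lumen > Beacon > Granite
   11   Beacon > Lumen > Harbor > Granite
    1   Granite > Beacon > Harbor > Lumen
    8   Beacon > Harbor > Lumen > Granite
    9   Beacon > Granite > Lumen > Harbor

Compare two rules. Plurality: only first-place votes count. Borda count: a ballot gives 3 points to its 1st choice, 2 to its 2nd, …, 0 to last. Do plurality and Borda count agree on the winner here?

Yes

Plurality first-place counts: Beacon 28, Lumen 0, Granite 13, Harbor 6 → Beacon.
Borda totals: Beacon 116, Lumen 63, Granite 57, Harbor 46 → Beacon.
The two rules agree on Beacon.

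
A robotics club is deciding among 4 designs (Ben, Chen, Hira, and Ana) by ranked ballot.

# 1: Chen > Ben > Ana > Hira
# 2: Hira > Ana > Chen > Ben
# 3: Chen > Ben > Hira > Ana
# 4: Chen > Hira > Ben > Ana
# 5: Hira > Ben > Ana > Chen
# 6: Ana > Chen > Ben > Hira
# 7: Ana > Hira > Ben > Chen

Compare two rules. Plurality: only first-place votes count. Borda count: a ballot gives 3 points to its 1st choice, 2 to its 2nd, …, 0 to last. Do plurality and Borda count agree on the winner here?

Yes

Plurality first-place counts: Ben 0, Chen 3, Hira 2, Ana 2 → Chen.
Borda totals: Ben 9, Chen 12, Hira 11, Ana 10 → Chen.
The two rules agree on Chen.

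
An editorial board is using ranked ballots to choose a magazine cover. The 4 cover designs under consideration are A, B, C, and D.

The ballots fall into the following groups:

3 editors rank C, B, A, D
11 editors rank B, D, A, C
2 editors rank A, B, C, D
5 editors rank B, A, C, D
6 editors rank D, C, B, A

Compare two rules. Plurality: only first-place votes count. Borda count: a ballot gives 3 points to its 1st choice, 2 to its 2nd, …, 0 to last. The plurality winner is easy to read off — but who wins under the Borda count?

B

Plurality first-place counts: A 2, B 16, C 3, D 6 → B.
Borda totals: A 30, B 64, C 28, D 40 → B.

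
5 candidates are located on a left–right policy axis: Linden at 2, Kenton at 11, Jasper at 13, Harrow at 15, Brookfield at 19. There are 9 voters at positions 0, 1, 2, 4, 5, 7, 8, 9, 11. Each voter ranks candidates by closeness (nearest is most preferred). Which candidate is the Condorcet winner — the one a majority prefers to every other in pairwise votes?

With single-peaked preferences on a line, the Condorcet winner is the candidate closest to the median voter.
The median voter (position 5) is closest to Linden at 2.
Check: Linden vs Kenton — voters closer to Linden: 5 of 9.

Linden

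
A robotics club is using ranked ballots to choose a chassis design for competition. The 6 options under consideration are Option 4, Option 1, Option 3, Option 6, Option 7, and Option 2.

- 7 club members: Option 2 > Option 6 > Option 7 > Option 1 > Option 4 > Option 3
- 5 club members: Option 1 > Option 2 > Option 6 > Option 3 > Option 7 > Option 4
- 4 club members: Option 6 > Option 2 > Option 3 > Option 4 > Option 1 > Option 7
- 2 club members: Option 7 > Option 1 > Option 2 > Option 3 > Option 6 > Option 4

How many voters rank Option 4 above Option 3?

7

Ballots ranking Option 4 above Option 3: 7.
Ballots ranking Option 3 above Option 4: 5+4+2 = 11.
So 7 of 18 voters prefer Option 4 to Option 3.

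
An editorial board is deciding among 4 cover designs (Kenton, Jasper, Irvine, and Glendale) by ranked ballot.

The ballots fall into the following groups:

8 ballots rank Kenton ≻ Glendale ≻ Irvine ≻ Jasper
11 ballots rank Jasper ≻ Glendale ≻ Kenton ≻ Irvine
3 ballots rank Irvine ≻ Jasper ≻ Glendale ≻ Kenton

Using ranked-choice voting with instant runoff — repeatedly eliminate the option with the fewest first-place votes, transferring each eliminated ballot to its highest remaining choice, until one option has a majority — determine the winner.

Round 1: Jasper 11, Kenton 8, Irvine 3, Glendale 0. Glendale has the fewest and is eliminated.
Round 2: Jasper 11, Kenton 8, Irvine 3. Irvine has the fewest and is eliminated.
Round 3: Jasper 14, Kenton 8. Jasper has a majority.

Jasper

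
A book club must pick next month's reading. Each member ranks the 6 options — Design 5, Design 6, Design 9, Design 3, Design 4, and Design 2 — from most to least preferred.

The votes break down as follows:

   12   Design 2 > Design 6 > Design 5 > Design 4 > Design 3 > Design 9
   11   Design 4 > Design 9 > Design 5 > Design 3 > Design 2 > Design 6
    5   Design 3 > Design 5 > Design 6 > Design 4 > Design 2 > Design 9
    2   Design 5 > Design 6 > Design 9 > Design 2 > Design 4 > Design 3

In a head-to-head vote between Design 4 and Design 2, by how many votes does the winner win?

2

Ballots ranking Design 4 above Design 2: 11+5 = 16.
Ballots ranking Design 2 above Design 4: 12+2 = 14.
Design 4 wins 16–14, a margin of 2.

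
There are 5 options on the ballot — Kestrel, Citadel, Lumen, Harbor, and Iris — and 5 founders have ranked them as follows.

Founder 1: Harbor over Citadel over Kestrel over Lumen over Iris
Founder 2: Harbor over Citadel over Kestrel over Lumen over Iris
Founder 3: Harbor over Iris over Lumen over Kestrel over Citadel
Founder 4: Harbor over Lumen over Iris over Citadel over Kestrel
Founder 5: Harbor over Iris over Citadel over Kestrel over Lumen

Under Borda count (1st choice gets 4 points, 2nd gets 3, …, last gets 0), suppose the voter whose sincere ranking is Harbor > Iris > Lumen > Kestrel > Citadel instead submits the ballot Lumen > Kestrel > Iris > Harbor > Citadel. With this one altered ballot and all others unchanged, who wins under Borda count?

Harbor

Borda totals with the altered ballot: Kestrel 8, Citadel 9, Lumen 9, Harbor 17, Iris 7.
The winner is unchanged: still Harbor.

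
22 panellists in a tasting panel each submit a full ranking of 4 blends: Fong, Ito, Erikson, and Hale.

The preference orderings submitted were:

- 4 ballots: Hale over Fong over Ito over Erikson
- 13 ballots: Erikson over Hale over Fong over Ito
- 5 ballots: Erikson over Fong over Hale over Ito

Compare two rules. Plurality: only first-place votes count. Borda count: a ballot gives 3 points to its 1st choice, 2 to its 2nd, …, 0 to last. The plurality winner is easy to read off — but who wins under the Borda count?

Plurality first-place counts: Fong 0, Ito 0, Erikson 18, Hale 4 → Erikson.
Borda totals: Fong 31, Ito 4, Erikson 54, Hale 43 → Erikson.

Erikson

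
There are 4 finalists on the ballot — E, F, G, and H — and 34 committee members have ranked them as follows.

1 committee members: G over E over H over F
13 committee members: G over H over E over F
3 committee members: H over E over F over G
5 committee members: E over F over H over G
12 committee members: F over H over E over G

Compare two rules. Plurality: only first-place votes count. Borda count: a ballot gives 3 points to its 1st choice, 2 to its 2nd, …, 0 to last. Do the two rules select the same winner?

Plurality first-place counts: E 5, F 12, G 14, H 3 → G.
Borda totals: E 48, F 49, G 42, H 65 → H.
The two rules disagree: plurality picks G, Borda picks H.

No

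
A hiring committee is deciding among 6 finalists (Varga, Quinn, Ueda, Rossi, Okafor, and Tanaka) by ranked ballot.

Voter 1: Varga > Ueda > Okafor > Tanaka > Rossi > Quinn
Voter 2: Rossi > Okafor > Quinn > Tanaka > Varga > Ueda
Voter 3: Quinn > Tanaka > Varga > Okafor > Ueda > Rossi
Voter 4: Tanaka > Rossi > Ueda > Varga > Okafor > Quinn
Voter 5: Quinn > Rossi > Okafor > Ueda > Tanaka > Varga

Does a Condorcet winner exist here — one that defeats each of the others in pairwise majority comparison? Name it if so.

There is no Condorcet winner

Head-to-head results (5 voters total):
Varga vs Quinn: Quinn wins 3–2.
Varga vs Ueda: Varga wins 3–2.
Varga vs Rossi: Rossi wins 3–2.
Varga vs Okafor: Varga wins 3–2.
Varga vs Tanaka: Tanaka wins 4–1.
Quinn vs Ueda: Quinn wins 3–2.
Quinn vs Rossi: Rossi wins 3–2.
Quinn vs Okafor: Okafor wins 3–2.
Quinn vs Tanaka: Quinn wins 3–2.
Ueda vs Rossi: Rossi wins 3–2.
Ueda vs Okafor: Okafor wins 3–2.
Ueda vs Tanaka: Tanaka wins 3–2.
Rossi vs Okafor: Rossi wins 3–2.
Rossi vs Tanaka: Tanaka wins 3–2.
Okafor vs Tanaka: Okafor wins 3–2.
No candidate beats all others: Varga beats Okafor beats Quinn beats Varga, a majority cycle.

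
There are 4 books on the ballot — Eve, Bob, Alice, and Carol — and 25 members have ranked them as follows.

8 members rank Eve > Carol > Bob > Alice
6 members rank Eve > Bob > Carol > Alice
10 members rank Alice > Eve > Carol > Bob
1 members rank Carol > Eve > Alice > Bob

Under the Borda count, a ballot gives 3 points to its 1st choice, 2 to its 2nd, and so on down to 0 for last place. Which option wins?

Borda scores:
  Eve: 8·3 + 6·3 + 10·2 + 2 = 64
  Bob: 8·1 + 6·2 + 10·0 + 0 = 20
  Alice: 8·0 + 6·0 + 10·3 + 1 = 31
  Carol: 8·2 + 6·1 + 10·1 + 3 = 35
Eve has the highest total.

Eve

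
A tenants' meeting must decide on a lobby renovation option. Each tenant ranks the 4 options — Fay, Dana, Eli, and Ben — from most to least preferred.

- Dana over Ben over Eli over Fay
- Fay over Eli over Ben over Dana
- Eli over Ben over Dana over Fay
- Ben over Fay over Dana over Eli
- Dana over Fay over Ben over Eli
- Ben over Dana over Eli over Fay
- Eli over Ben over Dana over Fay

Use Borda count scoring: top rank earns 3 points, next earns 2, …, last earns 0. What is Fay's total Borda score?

7

Borda scores:
  Fay: 0 + 3 + 0 + 2 + 2 + 0 + 0 = 7
  Dana: 3 + 0 + 1 + 1 + 3 + 2 + 1 = 11
  Eli: 1 + 2 + 3 + 0 + 0 + 1 + 3 = 10
  Ben: 2 + 1 + 2 + 3 + 1 + 3 + 2 = 14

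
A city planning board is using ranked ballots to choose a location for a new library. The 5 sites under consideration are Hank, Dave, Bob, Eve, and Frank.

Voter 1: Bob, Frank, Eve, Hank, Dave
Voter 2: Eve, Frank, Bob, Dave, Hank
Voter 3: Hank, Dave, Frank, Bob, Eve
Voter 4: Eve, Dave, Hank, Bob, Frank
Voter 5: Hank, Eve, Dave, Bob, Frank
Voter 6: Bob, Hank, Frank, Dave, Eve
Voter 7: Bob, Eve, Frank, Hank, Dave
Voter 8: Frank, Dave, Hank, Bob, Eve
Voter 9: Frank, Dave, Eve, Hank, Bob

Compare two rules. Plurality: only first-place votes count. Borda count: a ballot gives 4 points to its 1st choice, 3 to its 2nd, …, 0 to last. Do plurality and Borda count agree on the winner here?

No

Plurality first-place counts: Hank 2, Dave 0, Bob 3, Eve 2, Frank 2 → Bob.
Borda totals: Hank 18, Dave 16, Bob 18, Eve 18, Frank 20 → Frank.
The two rules disagree: plurality picks Bob, Borda picks Frank.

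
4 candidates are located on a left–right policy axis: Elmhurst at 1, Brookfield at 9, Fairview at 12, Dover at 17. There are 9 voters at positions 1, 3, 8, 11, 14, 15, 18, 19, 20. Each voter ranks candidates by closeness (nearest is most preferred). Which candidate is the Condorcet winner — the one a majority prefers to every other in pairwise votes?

With single-peaked preferences on a line, the Condorcet winner is the candidate closest to the median voter.
The median voter (position 14) is closest to Fairview at 12.
Check: Fairview vs Elmhurst — voters closer to Fairview: 7 of 9.

Fairview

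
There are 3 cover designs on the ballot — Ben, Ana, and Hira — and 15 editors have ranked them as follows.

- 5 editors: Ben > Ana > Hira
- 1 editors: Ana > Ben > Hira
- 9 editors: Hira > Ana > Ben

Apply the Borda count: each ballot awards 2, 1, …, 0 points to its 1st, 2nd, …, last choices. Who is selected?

Hira

Borda scores:
  Ben: 5·2 + 1 + 9·0 = 11
  Ana: 5·1 + 2 + 9·1 = 16
  Hira: 5·0 + 0 + 9·2 = 18
Hira has the highest total.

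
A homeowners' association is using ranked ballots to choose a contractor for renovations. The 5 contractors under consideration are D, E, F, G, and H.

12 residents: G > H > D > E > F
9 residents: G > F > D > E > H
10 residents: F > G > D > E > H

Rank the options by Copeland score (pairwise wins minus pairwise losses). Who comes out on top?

Pairwise results:
  D vs E: D wins 31–0.
  D vs F: F wins 19–12.
  D vs G: G wins 31–0.
  D vs H: D wins 19–12.
  E vs F: F wins 19–12.
  E vs G: G wins 31–0.
  E vs H: E wins 19–12.
  F vs G: G wins 21–10.
  F vs H: F wins 19–12.
  G vs H: G wins 31–0.
Copeland scores (wins − losses):
  D: 2 − 2 = 0
  E: 1 − 3 = -2
  F: 3 − 1 = 2
  G: 4 − 0 = 4
  H: 0 − 4 = -4
G has the best Copeland score.

G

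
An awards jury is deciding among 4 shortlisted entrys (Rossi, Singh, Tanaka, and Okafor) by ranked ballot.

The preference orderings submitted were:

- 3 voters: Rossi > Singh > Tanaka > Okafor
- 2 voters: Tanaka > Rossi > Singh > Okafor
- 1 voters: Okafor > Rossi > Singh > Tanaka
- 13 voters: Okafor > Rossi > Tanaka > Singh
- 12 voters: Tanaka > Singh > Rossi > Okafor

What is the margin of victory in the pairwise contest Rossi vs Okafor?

Ballots ranking Rossi above Okafor: 3+2+12 = 17.
Ballots ranking Okafor above Rossi: 1+13 = 14.
Rossi wins 17–14, a margin of 3.

3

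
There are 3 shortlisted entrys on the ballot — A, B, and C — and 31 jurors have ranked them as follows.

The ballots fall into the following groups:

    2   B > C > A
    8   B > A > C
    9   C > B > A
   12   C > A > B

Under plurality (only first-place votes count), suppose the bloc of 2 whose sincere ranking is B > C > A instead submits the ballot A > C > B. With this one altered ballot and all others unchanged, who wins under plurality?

First-place totals with the altered ballot: A 2, B 8, C 21.
The winner is unchanged: still C.

C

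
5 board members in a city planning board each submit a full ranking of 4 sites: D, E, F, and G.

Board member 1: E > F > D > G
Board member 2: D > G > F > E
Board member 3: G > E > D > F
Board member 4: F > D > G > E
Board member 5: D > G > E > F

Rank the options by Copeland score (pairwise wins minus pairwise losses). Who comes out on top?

D

Pairwise results:
  D vs E: D wins 3–2.
  D vs F: D wins 3–2.
  D vs G: D wins 4–1.
  E vs F: E wins 3–2.
  E vs G: G wins 4–1.
  F vs G: G wins 3–2.
Copeland scores (wins − losses):
  D: 3 − 0 = 3
  E: 1 − 2 = -1
  F: 0 − 3 = -3
  G: 2 − 1 = 1
D has the best Copeland score.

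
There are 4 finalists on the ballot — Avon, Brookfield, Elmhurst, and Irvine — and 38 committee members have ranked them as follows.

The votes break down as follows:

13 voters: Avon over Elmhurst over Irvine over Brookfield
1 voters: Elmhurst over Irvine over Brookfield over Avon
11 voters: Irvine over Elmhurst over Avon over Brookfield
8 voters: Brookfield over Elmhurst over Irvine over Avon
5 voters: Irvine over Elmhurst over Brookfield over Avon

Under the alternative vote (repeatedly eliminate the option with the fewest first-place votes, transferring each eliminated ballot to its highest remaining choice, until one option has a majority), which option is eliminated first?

Round 1: Irvine 16, Avon 13, Brookfield 8, Elmhurst 1. Elmhurst has the fewest and is eliminated.
Round 2: Irvine 17, Avon 13, Brookfield 8. Brookfield has the fewest and is eliminated.
Round 3: Irvine 25, Avon 13. Irvine has a majority.

Elmhurst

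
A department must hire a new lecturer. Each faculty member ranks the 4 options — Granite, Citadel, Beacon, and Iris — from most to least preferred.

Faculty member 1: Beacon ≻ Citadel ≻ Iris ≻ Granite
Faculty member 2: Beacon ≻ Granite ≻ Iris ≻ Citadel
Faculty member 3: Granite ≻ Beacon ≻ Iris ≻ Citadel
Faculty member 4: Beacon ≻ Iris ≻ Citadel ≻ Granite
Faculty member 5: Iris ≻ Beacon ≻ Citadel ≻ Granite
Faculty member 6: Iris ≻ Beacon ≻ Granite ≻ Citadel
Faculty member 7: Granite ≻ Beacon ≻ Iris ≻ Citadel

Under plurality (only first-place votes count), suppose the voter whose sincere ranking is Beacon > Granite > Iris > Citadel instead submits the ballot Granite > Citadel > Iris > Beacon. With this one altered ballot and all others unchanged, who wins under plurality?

Granite

First-place totals with the altered ballot: Granite 3, Citadel 0, Beacon 2, Iris 2.
The switch changes the winner from Beacon to Granite.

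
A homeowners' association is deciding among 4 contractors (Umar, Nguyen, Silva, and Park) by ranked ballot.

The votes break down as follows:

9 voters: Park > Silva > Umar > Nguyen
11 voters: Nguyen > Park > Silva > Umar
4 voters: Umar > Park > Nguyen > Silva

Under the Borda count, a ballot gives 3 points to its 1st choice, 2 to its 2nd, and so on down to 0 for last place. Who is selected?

Park

Borda scores:
  Umar: 9·1 + 11·0 + 4·3 = 21
  Nguyen: 9·0 + 11·3 + 4·1 = 37
  Silva: 9·2 + 11·1 + 4·0 = 29
  Park: 9·3 + 11·2 + 4·2 = 57
Park has the highest total.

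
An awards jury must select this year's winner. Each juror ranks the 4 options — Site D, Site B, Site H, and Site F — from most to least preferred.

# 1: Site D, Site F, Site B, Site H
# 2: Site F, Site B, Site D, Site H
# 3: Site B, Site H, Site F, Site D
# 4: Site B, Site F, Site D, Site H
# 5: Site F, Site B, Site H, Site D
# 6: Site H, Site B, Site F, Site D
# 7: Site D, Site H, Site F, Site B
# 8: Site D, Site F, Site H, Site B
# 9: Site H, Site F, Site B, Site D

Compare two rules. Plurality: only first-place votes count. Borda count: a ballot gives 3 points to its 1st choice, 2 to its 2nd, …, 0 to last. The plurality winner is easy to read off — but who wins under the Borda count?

Plurality first-place counts: Site D 3, Site B 2, Site H 2, Site F 2 → Site D.
Borda totals: Site D 11, Site B 14, Site H 12, Site F 17 → Site F.

Site F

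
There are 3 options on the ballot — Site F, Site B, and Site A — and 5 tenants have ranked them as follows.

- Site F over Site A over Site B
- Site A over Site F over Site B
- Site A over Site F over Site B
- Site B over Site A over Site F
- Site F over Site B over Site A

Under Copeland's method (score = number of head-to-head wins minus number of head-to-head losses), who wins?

Pairwise results:
  Site F vs Site B: Site F wins 4–1.
  Site F vs Site A: Site A wins 3–2.
  Site B vs Site A: Site A wins 3–2.
Copeland scores (wins − losses):
  Site F: 1 − 1 = 0
  Site B: 0 − 2 = -2
  Site A: 2 − 0 = 2
Site A has the best Copeland score.

Site A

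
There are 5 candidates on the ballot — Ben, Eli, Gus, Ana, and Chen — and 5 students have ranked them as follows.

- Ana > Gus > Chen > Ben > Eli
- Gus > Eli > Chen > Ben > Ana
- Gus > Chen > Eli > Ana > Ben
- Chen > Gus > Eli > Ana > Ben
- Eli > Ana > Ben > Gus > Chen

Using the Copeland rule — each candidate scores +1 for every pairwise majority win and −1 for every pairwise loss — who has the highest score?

Gus

Pairwise results:
  Ben vs Eli: Eli wins 4–1.
  Ben vs Gus: Gus wins 4–1.
  Ben vs Ana: Ana wins 4–1.
  Ben vs Chen: Chen wins 4–1.
  Eli vs Gus: Gus wins 4–1.
  Eli vs Ana: Eli wins 4–1.
  Eli vs Chen: Chen wins 3–2.
  Gus vs Ana: Gus wins 3–2.
  Gus vs Chen: Gus wins 4–1.
  Ana vs Chen: Chen wins 3–2.
Copeland scores (wins − losses):
  Ben: 0 − 4 = -4
  Eli: 2 − 2 = 0
  Gus: 4 − 0 = 4
  Ana: 1 − 3 = -2
  Chen: 3 − 1 = 2
Gus has the best Copeland score.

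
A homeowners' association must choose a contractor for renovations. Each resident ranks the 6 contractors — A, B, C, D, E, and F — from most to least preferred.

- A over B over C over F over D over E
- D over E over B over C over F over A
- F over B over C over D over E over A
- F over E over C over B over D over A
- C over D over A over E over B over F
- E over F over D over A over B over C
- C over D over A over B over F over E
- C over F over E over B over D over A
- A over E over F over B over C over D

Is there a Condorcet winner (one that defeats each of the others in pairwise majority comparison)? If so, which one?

Head-to-head results (9 voters total):
A vs B: A wins 5–4.
A vs C: C wins 6–3.
A vs D: D wins 7–2.
A vs E: E wins 5–4.
A vs F: F wins 5–4.
B vs C: B wins 5–4.
B vs D: B wins 5–4.
B vs E: E wins 6–3.
B vs F: F wins 5–4.
C vs D: C wins 7–2.
C vs E: C wins 5–4.
C vs F: C wins 5–4.
D vs E: D wins 5–4.
D vs F: F wins 6–3.
E vs F: F wins 5–4.
No candidate beats all others: A beats B beats C beats A, a majority cycle.

There is no Condorcet winner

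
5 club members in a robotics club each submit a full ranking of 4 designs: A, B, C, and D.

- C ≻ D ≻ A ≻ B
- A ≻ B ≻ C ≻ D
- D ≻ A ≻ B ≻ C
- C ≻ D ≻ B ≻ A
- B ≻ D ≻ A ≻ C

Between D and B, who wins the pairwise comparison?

D

Ballots ranking D above B: 3.
Ballots ranking B above D: 2.
D wins the head-to-head, 3–2.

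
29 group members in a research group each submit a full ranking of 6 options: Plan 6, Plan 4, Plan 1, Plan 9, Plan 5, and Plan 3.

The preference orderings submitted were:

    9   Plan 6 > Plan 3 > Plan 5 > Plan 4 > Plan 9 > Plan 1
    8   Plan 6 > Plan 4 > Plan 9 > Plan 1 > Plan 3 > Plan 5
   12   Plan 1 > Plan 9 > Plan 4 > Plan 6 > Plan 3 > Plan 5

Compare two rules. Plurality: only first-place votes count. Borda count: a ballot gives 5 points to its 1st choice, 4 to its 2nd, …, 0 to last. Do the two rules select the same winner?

Plurality first-place counts: Plan 6 17, Plan 4 0, Plan 1 12, Plan 9 0, Plan 5 0, Plan 3 0 → Plan 6.
Borda totals: Plan 6 109, Plan 4 86, Plan 1 76, Plan 9 81, Plan 5 27, Plan 3 56 → Plan 6.
The two rules agree on Plan 6.

Yes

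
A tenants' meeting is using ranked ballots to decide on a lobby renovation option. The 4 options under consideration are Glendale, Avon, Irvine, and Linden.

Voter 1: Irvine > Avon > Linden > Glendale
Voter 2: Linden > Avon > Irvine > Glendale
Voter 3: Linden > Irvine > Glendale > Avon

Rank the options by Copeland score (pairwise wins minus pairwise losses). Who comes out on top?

Linden

Pairwise results:
  Glendale vs Avon: Avon wins 2–1.
  Glendale vs Irvine: Irvine wins 3–0.
  Glendale vs Linden: Linden wins 3–0.
  Avon vs Irvine: Irvine wins 2–1.
  Avon vs Linden: Linden wins 2–1.
  Irvine vs Linden: Linden wins 2–1.
Copeland scores (wins − losses):
  Glendale: 0 − 3 = -3
  Avon: 1 − 2 = -1
  Irvine: 2 − 1 = 1
  Linden: 3 − 0 = 3
Linden has the best Copeland score.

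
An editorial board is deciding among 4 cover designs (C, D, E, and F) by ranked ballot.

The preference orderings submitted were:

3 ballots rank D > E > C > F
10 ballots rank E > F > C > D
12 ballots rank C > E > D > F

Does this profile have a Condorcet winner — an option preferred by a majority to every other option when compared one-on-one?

Yes

Head-to-head results (25 voters total):
C vs D: C wins 22–3.
C vs E: E wins 13–12.
C vs F: C wins 15–10.
D vs E: E wins 22–3.
D vs F: D wins 15–10.
E vs F: E wins 25–0.
E beats each rival — C (13–12), D (22–3), F (25–0) — so E is the Condorcet winner.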